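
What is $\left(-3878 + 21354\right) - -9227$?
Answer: $26703$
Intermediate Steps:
$\left(-3878 + 21354\right) - -9227 = 17476 - -9227 = 17476 + \left(-2544 + 11771\right) = 17476 + 9227 = 26703$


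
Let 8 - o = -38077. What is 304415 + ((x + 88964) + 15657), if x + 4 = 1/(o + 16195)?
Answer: 22202256961/54280 ≈ 4.0903e+5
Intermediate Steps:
o = 38085 (o = 8 - 1*(-38077) = 8 + 38077 = 38085)
x = -217119/54280 (x = -4 + 1/(38085 + 16195) = -4 + 1/54280 = -217119/54280 ≈ -4.0000)
304415 + ((x + 88964) + 15657) = 304415 + ((-217119/54280 + 88964) + 15657) = 304415 + (4828748801/54280 + 15657) = 304415 + 5678610761/54280 = 22202256961/54280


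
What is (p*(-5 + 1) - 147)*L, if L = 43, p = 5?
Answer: -7181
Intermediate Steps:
(p*(-5 + 1) - 147)*L = (5*(-5 + 1) - 147)*43 = (5*(-4) - 147)*43 = (-20 - 147)*43 = -167*43 = -7181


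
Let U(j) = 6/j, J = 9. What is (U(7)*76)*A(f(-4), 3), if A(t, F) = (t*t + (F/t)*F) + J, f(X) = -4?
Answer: 1482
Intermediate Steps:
A(t, F) = 9 + t**2 + F**2/t (A(t, F) = (t*t + (F/t)*F) + 9 = (t**2 + F**2/t) + 9 = 9 + t**2 + F**2/t)
(U(7)*76)*A(f(-4), 3) = ((6/7)*76)*(9 + (-4)**2 + 3**2/(-4)) = ((6*(1/7))*76)*(9 + 16 + 9*(-1/4)) = ((6/7)*76)*(9 + 16 - 9/4) = (456/7)*(91/4) = 1482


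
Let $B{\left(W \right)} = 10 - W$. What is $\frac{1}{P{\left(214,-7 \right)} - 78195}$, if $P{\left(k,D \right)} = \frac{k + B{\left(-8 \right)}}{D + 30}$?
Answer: $- \frac{23}{1798253} \approx -1.279 \cdot 10^{-5}$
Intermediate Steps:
$P{\left(k,D \right)} = \frac{18 + k}{30 + D}$ ($P{\left(k,D \right)} = \frac{k + \left(10 - -8\right)}{D + 30} = \frac{k + \left(10 + 8\right)}{30 + D} = \frac{k + 18}{30 + D} = \frac{18 + k}{30 + D}$)
$\frac{1}{P{\left(214,-7 \right)} - 78195} = \frac{1}{\frac{18 + 214}{30 - 7} - 78195} = \frac{1}{\frac{1}{23} \cdot 232 - 78195} = \frac{1}{\frac{232}{23} - 78195} = \frac{1}{- \frac{1798253}{23}} = - \frac{23}{1798253}$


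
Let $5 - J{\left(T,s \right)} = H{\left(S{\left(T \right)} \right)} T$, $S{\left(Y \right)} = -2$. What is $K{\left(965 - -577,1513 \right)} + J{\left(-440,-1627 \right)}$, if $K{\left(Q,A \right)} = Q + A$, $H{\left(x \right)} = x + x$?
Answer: $1300$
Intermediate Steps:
$H{\left(x \right)} = 2 x$
$J{\left(T,s \right)} = 5 + 4 T$ ($J{\left(T,s \right)} = 5 - 2 \left(-2\right) T = 5 - - 4 T = 5 + 4 T$)
$K{\left(Q,A \right)} = A + Q$
$K{\left(965 - -577,1513 \right)} + J{\left(-440,-1627 \right)} = \left(1513 + \left(965 - -577\right)\right) + \left(5 + 4 \left(-440\right)\right) = \left(1513 + \left(965 + 577\right)\right) + \left(5 - 1760\right) = \left(1513 + 1542\right) - 1755 = 3055 - 1755 = 1300$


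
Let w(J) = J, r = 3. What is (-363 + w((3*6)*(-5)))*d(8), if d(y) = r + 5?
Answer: -3624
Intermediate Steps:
d(y) = 8 (d(y) = 3 + 5 = 8)
(-363 + w((3*6)*(-5)))*d(8) = (-363 + (3*6)*(-5))*8 = (-363 + 18*(-5))*8 = (-363 - 90)*8 = -453*8 = -3624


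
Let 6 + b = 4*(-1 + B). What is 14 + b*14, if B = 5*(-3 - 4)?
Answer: -2086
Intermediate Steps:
B = -35 (B = 5*(-7) = -35)
b = -150 (b = -6 + 4*(-1 - 35) = -6 + 4*(-36) = -6 - 144 = -150)
14 + b*14 = 14 - 150*14 = 14 - 2100 = -2086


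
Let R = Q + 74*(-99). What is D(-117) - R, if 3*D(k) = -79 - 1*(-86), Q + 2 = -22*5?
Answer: 22321/3 ≈ 7440.3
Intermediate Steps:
Q = -112 (Q = -2 - 22*5 = -2 - 110 = -112)
D(k) = 7/3 (D(k) = (-79 - 1*(-86))/3 = (-79 + 86)/3 = (1/3)*7 = 7/3)
R = -7438 (R = -112 + 74*(-99) = -112 - 7326 = -7438)
D(-117) - R = 7/3 - 1*(-7438) = 7/3 + 7438 = 22321/3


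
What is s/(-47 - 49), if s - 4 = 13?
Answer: -17/96 ≈ -0.17708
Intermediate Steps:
s = 17 (s = 4 + 13 = 17)
s/(-47 - 49) = 17/(-47 - 49) = 17/(-96) = -1/96*17 = -17/96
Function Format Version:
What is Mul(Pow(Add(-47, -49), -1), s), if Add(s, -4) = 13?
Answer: Rational(-17, 96) ≈ -0.17708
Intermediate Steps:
s = 17 (s = Add(4, 13) = 17)
Mul(Pow(Add(-47, -49), -1), s) = Mul(Pow(Add(-47, -49), -1), 17) = Mul(Pow(-96, -1), 17) = Mul(Rational(-1, 96), 17) = Rational(-17, 96)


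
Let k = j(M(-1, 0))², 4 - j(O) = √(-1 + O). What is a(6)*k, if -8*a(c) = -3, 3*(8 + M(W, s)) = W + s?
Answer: (6 - I*√21)²/6 ≈ 2.5 - 9.1651*I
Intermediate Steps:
M(W, s) = -8 + W/3 + s/3 (M(W, s) = -8 + (W + s)/3 = -8 + (W/3 + s/3) = -8 + W/3 + s/3)
j(O) = 4 - √(-1 + O)
a(c) = 3/8 (a(c) = -⅛*(-3) = 3/8)
k = (4 - 2*I*√21/3)² (k = (4 - √(-1 + (-8 + (⅓)*(-1) + (⅓)*0)))² = (4 - √(-1 + (-8 - ⅓ + 0)))² = (4 - √(-1 - 25/3))² = (4 - √(-28/3))² = (4 - 2*I*√21/3)² ≈ 6.6667 - 24.44*I)
a(6)*k = 3*(20/3 - 16*I*√21/3)/8 = 5/2 - 2*I*√21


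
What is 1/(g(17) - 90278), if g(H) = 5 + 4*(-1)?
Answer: -1/90277 ≈ -1.1077e-5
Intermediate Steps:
g(H) = 1 (g(H) = 5 - 4 = 1)
1/(g(17) - 90278) = 1/(1 - 90278) = 1/(-90277) = -1/90277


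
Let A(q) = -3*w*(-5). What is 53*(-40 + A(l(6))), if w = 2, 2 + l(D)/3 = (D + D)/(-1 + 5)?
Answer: -530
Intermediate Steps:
l(D) = -6 + 3*D/2 (l(D) = -6 + 3*((D + D)/(-1 + 5)) = -6 + 3*((2*D)/4) = -6 + 3*((2*D)*(¼)) = -6 + 3*(D/2) = -6 + 3*D/2)
A(q) = 30 (A(q) = -3*2*(-5) = -6*(-5) = 30)
53*(-40 + A(l(6))) = 53*(-40 + 30) = 53*(-10) = -530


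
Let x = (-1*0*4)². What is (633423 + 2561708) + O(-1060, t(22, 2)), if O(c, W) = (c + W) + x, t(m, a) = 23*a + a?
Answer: 3194119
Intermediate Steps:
t(m, a) = 24*a
x = 0 (x = (0*4)² = 0² = 0)
O(c, W) = W + c (O(c, W) = (c + W) + 0 = (W + c) + 0 = W + c)
(633423 + 2561708) + O(-1060, t(22, 2)) = (633423 + 2561708) + (24*2 - 1060) = 3195131 + (48 - 1060) = 3195131 - 1012 = 3194119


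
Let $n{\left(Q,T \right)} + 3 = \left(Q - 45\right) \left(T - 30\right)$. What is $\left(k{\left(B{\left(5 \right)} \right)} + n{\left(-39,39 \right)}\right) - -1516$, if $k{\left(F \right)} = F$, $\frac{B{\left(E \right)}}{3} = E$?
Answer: $772$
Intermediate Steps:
$n{\left(Q,T \right)} = -3 + \left(-45 + Q\right) \left(-30 + T\right)$ ($n{\left(Q,T \right)} = -3 + \left(Q - 45\right) \left(T - 30\right) = -3 + \left(-45 + Q\right) \left(-30 + T\right)$)
$B{\left(E \right)} = 3 E$
$\left(k{\left(B{\left(5 \right)} \right)} + n{\left(-39,39 \right)}\right) - -1516 = \left(3 \cdot 5 - 759\right) - -1516 = \left(15 + \left(1347 - 1755 + 1170 - 1521\right)\right) + 1516 = \left(15 - 759\right) + 1516 = -744 + 1516 = 772$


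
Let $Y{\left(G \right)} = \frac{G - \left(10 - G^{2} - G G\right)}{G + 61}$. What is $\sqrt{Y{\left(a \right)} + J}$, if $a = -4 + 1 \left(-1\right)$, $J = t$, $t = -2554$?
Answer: $\frac{i \sqrt{40854}}{4} \approx 50.531 i$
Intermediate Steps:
$J = -2554$
$a = -5$ ($a = -4 - 1 = -5$)
$Y{\left(G \right)} = \frac{-10 + G + 2 G^{2}}{61 + G}$ ($Y{\left(G \right)} = \frac{G + \left(\left(G^{2} + G^{2}\right) - 10\right)}{61 + G} = \frac{G + \left(2 G^{2} - 10\right)}{61 + G} = \frac{G + \left(-10 + 2 G^{2}\right)}{61 + G} = \frac{-10 + G + 2 G^{2}}{61 + G}$)
$\sqrt{Y{\left(a \right)} + J} = \sqrt{\frac{-10 - 5 + 2 \left(-5\right)^{2}}{61 - 5} - 2554} = \sqrt{\frac{-10 - 5 + 2 \cdot 25}{56} - 2554} = \sqrt{\frac{-10 - 5 + 50}{56} - 2554} = \sqrt{\frac{1}{56} \cdot 35 - 2554} = \sqrt{\frac{5}{8} - 2554} = \sqrt{- \frac{20427}{8}} = \frac{i \sqrt{40854}}{4}$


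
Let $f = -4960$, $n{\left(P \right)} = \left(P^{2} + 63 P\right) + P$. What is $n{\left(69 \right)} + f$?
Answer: $4217$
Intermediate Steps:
$n{\left(P \right)} = P^{2} + 64 P$
$n{\left(69 \right)} + f = 69 \left(64 + 69\right) - 4960 = 69 \cdot 133 - 4960 = 9177 - 4960 = 4217$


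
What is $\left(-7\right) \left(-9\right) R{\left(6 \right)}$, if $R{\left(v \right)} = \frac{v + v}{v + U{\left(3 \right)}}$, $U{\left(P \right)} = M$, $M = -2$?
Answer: $189$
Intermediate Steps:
$U{\left(P \right)} = -2$
$R{\left(v \right)} = \frac{2 v}{-2 + v}$ ($R{\left(v \right)} = \frac{v + v}{v - 2} = \frac{2 v}{-2 + v}$)
$\left(-7\right) \left(-9\right) R{\left(6 \right)} = \left(-7\right) \left(-9\right) 2 \cdot 6 \frac{1}{-2 + 6} = 63 \cdot 2 \cdot 6 \cdot \frac{1}{4} = 63 \cdot 3 = 189$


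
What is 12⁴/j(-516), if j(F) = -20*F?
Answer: 432/215 ≈ 2.0093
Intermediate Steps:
12⁴/j(-516) = 12⁴/((-20*(-516))) = 20736/10320 = 20736*(1/10320) = 432/215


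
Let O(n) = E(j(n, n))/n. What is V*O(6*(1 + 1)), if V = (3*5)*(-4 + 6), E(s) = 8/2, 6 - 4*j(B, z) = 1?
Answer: 10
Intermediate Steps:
j(B, z) = 5/4 (j(B, z) = 3/2 - ¼*1 = 3/2 - ¼ = 5/4)
E(s) = 4 (E(s) = 8*(½) = 4)
V = 30 (V = 15*2 = 30)
O(n) = 4/n
V*O(6*(1 + 1)) = 30*(4/((6*(1 + 1)))) = 30*(4/((6*2))) = 30*(4/12) = 30*(4*(1/12)) = 30*(⅓) = 10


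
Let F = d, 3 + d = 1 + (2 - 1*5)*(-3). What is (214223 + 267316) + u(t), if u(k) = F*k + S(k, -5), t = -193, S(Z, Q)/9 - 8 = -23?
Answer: 480053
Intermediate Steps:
S(Z, Q) = -135 (S(Z, Q) = 72 + 9*(-23) = 72 - 207 = -135)
d = 7 (d = -3 + (1 + (2 - 1*5)*(-3)) = -3 + (1 + (2 - 5)*(-3)) = -3 + (1 - 3*(-3)) = -3 + (1 + 9) = -3 + 10 = 7)
F = 7
u(k) = -135 + 7*k (u(k) = 7*k - 135 = -135 + 7*k)
(214223 + 267316) + u(t) = (214223 + 267316) + (-135 + 7*(-193)) = 481539 + (-135 - 1351) = 481539 - 1486 = 480053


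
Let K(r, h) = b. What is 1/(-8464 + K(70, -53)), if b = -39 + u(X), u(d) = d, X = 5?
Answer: -1/8498 ≈ -0.00011767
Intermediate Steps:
b = -34 (b = -39 + 5 = -34)
K(r, h) = -34
1/(-8464 + K(70, -53)) = 1/(-8464 - 34) = 1/(-8498) = -1/8498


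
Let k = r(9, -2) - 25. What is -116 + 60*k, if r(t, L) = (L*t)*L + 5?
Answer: 844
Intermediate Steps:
r(t, L) = 5 + t*L**2 (r(t, L) = t*L**2 + 5 = 5 + t*L**2)
k = 16 (k = (5 + 9*(-2)**2) - 25 = (5 + 9*4) - 25 = (5 + 36) - 25 = 41 - 25 = 16)
-116 + 60*k = -116 + 60*16 = -116 + 960 = 844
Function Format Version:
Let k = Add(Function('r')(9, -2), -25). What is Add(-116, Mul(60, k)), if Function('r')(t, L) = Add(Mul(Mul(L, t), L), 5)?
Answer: 844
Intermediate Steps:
Function('r')(t, L) = Add(5, Mul(t, Pow(L, 2))) (Function('r')(t, L) = Add(Mul(t, Pow(L, 2)), 5) = Add(5, Mul(t, Pow(L, 2))))
k = 16 (k = Add(Add(5, Mul(9, Pow(-2, 2))), -25) = Add(Add(5, Mul(9, 4)), -25) = Add(Add(5, 36), -25) = Add(41, -25) = 16)
Add(-116, Mul(60, k)) = Add(-116, Mul(60, 16)) = Add(-116, 960) = 844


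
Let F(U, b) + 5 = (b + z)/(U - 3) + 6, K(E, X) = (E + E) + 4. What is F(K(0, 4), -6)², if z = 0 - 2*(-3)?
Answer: 1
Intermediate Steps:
z = 6 (z = 0 + 6 = 6)
K(E, X) = 4 + 2*E (K(E, X) = 2*E + 4 = 4 + 2*E)
F(U, b) = 1 + (6 + b)/(-3 + U) (F(U, b) = -5 + ((b + 6)/(U - 3) + 6) = -5 + ((6 + b)/(-3 + U) + 6) = -5 + (6 + (6 + b)/(-3 + U)) = 1 + (6 + b)/(-3 + U))
F(K(0, 4), -6)² = ((3 + (4 + 2*0) - 6)/(-3 + (4 + 2*0)))² = ((3 + (4 + 0) - 6)/(-3 + (4 + 0)))² = ((3 + 4 - 6)/(-3 + 4))² = (1/1)² = (1*1)² = 1² = 1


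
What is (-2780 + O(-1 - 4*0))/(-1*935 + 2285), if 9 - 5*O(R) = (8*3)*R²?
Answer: -2783/1350 ≈ -2.0615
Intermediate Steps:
O(R) = 9/5 - 24*R²/5 (O(R) = 9/5 - 8*3*R²/5 = 9/5 - 24*R²/5)
(-2780 + O(-1 - 4*0))/(-1*935 + 2285) = (-2780 + (9/5 - 24*(-1 - 4*0)²/5))/(-1*935 + 2285) = (-2780 + (9/5 - 24*(-1 + 0)²/5))/(-935 + 2285) = (-2780 + (9/5 - 24/5*(-1)²))/1350 = (-2780 + (9/5 - 24/5*1))*(1/1350) = (-2780 + (9/5 - 24/5))*(1/1350) = (-2780 - 3)*(1/1350) = -2783*1/1350 = -2783/1350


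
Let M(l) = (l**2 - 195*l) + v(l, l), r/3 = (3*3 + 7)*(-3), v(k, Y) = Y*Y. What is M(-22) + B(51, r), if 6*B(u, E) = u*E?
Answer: 4034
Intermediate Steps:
v(k, Y) = Y**2
r = -144 (r = 3*((3*3 + 7)*(-3)) = 3*((9 + 7)*(-3)) = 3*(16*(-3)) = 3*(-48) = -144)
B(u, E) = E*u/6 (B(u, E) = (u*E)/6 = (E*u)/6 = E*u/6)
M(l) = -195*l + 2*l**2 (M(l) = (l**2 - 195*l) + l**2 = -195*l + 2*l**2)
M(-22) + B(51, r) = -22*(-195 + 2*(-22)) + (1/6)*(-144)*51 = -22*(-195 - 44) - 1224 = -22*(-239) - 1224 = 5258 - 1224 = 4034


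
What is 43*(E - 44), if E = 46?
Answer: 86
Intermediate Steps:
43*(E - 44) = 43*(46 - 44) = 43*2 = 86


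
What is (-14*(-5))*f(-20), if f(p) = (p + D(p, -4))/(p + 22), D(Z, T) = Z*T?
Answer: 2100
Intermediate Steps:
D(Z, T) = T*Z
f(p) = -3*p/(22 + p) (f(p) = (p - 4*p)/(p + 22) = (-3*p)/(22 + p) = -3*p/(22 + p))
(-14*(-5))*f(-20) = (-14*(-5))*(-3*(-20)/(22 - 20)) = 70*(-3*(-20)/2) = 70*(-3*(-20)*½) = 70*30 = 2100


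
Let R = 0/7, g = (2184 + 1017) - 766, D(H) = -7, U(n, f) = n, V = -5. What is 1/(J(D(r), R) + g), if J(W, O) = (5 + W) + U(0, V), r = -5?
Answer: 1/2433 ≈ 0.00041102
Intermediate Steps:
g = 2435 (g = 3201 - 766 = 2435)
R = 0 (R = 0*(⅐) = 0)
J(W, O) = 5 + W (J(W, O) = (5 + W) + 0 = 5 + W)
1/(J(D(r), R) + g) = 1/((5 - 7) + 2435) = 1/(-2 + 2435) = 1/2433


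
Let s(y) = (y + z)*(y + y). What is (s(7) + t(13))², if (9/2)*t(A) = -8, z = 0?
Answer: 749956/81 ≈ 9258.7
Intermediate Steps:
t(A) = -16/9 (t(A) = (2/9)*(-8) = -16/9)
s(y) = 2*y² (s(y) = (y + 0)*(y + y) = y*(2*y) = 2*y²)
(s(7) + t(13))² = (2*7² - 16/9)² = (2*49 - 16/9)² = (98 - 16/9)² = (866/9)² = 749956/81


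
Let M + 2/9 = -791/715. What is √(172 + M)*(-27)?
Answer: -9*√785263765/715 ≈ -352.73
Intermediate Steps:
M = -8549/6435 (M = -2/9 - 791/715 = -8549/6435 ≈ -1.3285)
√(172 + M)*(-27) = √(172 - 8549/6435)*(-27) = √(1098271/6435)*(-27) = (√785263765/2145)*(-27) = -9*√785263765/715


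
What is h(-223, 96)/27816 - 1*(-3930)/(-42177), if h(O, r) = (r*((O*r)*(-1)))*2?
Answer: 2406282286/16294381 ≈ 147.68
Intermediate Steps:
h(O, r) = -2*O*r**2 (h(O, r) = (r*(-O*r))*2 = -O*r**2*2 = -2*O*r**2)
h(-223, 96)/27816 - 1*(-3930)/(-42177) = -2*(-223)*96**2/27816 - 1*(-3930)/(-42177) = -2*(-223)*9216*(1/27816) + 3930*(-1/42177) = 4110336*(1/27816) - 1310/14059 = 171264/1159 - 1310/14059 = 2406282286/16294381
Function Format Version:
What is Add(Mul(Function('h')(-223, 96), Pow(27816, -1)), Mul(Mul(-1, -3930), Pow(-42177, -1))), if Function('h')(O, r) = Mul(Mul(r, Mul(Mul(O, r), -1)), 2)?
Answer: Rational(2406282286, 16294381) ≈ 147.68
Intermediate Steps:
Function('h')(O, r) = Mul(-2, O, Pow(r, 2)) (Function('h')(O, r) = Mul(Mul(r, Mul(-1, O, r)), 2) = Mul(Mul(-1, O, Pow(r, 2)), 2) = Mul(-2, O, Pow(r, 2)))
Add(Mul(Function('h')(-223, 96), Pow(27816, -1)), Mul(Mul(-1, -3930), Pow(-42177, -1))) = Add(Mul(Mul(-2, -223, Pow(96, 2)), Pow(27816, -1)), Mul(Mul(-1, -3930), Pow(-42177, -1))) = Add(Mul(Mul(-2, -223, 9216), Rational(1, 27816)), Mul(3930, Rational(-1, 42177))) = Add(Mul(4110336, Rational(1, 27816)), Rational(-1310, 14059)) = Add(Rational(171264, 1159), Rational(-1310, 14059)) = Rational(2406282286, 16294381)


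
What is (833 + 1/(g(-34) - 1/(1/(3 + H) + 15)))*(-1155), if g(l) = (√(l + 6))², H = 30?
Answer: -13393030035/13921 ≈ -9.6207e+5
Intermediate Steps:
g(l) = 6 + l (g(l) = (√(6 + l))² = 6 + l)
(833 + 1/(g(-34) - 1/(1/(3 + H) + 15)))*(-1155) = (833 + 1/((6 - 34) - 1/(1/(3 + 30) + 15)))*(-1155) = (833 + 1/(-28 - 1/(1/33 + 15)))*(-1155) = (833 + 1/(-28 - 1/(496/33)))*(-1155) = (833 + 1/(-28 + (33/496)*(-1)))*(-1155) = (833 + 1/(-28 - 33/496))*(-1155) = (833 + 1/(-13921/496))*(-1155) = (833 - 496/13921)*(-1155) = (11595697/13921)*(-1155) = -13393030035/13921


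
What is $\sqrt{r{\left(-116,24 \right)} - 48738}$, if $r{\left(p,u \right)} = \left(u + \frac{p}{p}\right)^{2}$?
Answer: $i \sqrt{48113} \approx 219.35 i$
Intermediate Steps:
$r{\left(p,u \right)} = \left(1 + u\right)^{2}$ ($r{\left(p,u \right)} = \left(u + 1\right)^{2} = \left(1 + u\right)^{2}$)
$\sqrt{r{\left(-116,24 \right)} - 48738} = \sqrt{\left(1 + 24\right)^{2} - 48738} = \sqrt{25^{2} - 48738} = \sqrt{625 - 48738} = \sqrt{-48113} = i \sqrt{48113}$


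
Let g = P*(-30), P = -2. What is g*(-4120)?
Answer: -247200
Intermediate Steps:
g = 60 (g = -2*(-30) = 60)
g*(-4120) = 60*(-4120) = -247200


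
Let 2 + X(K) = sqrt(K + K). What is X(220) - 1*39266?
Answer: -39268 + 2*sqrt(110) ≈ -39247.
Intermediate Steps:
X(K) = -2 + sqrt(2)*sqrt(K) (X(K) = -2 + sqrt(K + K) = -2 + sqrt(2*K) = -2 + sqrt(2)*sqrt(K))
X(220) - 1*39266 = (-2 + sqrt(2)*sqrt(220)) - 1*39266 = (-2 + sqrt(2)*(2*sqrt(55))) - 39266 = (-2 + 2*sqrt(110)) - 39266 = -39268 + 2*sqrt(110)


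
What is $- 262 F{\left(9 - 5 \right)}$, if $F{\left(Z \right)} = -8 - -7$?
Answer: $262$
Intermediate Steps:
$F{\left(Z \right)} = -1$ ($F{\left(Z \right)} = -8 + 7 = -1$)
$- 262 F{\left(9 - 5 \right)} = \left(-262\right) \left(-1\right) = 262$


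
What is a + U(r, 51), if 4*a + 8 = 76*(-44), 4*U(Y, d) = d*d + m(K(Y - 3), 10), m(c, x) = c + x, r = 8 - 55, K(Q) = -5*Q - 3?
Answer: -247/2 ≈ -123.50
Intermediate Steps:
K(Q) = -3 - 5*Q
r = -47
U(Y, d) = 11/2 - 5*Y/4 + d²/4 (U(Y, d) = (d*d + ((-3 - 5*(Y - 3)) + 10))/4 = (d² + ((-3 - 5*(-3 + Y)) + 10))/4 = (d² + ((-3 + (15 - 5*Y)) + 10))/4 = (d² + ((12 - 5*Y) + 10))/4 = (d² + (22 - 5*Y))/4 = (22 + d² - 5*Y)/4 = 11/2 - 5*Y/4 + d²/4)
a = -838 (a = -2 + (76*(-44))/4 = -2 + (¼)*(-3344) = -2 - 836 = -838)
a + U(r, 51) = -838 + (11/2 - 5/4*(-47) + (¼)*51²) = -838 + (11/2 + 235/4 + (¼)*2601) = -838 + (11/2 + 235/4 + 2601/4) = -838 + 1429/2 = -247/2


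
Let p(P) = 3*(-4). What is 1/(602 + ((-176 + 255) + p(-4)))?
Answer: 1/669 ≈ 0.0014948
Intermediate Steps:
p(P) = -12
1/(602 + ((-176 + 255) + p(-4))) = 1/(602 + ((-176 + 255) - 12)) = 1/(602 + (79 - 12)) = 1/(602 + 67) = 1/669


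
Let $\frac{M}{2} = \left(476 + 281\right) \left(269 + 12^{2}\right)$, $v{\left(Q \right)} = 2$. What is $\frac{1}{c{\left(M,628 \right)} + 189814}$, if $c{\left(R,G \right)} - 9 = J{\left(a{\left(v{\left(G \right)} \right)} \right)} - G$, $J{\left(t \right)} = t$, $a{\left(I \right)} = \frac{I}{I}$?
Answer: $\frac{1}{189196} \approx 5.2855 \cdot 10^{-6}$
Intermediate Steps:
$a{\left(I \right)} = 1$
$M = 625282$ ($M = 2 \left(476 + 281\right) \left(269 + 12^{2}\right) = 2 \cdot 757 \left(269 + 144\right) = 2 \cdot 757 \cdot 413 = 2 \cdot 312641 = 625282$)
$c{\left(R,G \right)} = 10 - G$ ($c{\left(R,G \right)} = 9 - \left(-1 + G\right) = 10 - G$)
$\frac{1}{c{\left(M,628 \right)} + 189814} = \frac{1}{\left(10 - 628\right) + 189814} = \frac{1}{-618 + 189814} = \frac{1}{189196}$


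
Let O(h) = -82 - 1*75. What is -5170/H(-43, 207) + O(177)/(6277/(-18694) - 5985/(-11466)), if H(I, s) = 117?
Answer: -421617137/475137 ≈ -887.36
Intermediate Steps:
O(h) = -157 (O(h) = -82 - 75 = -157)
-5170/H(-43, 207) + O(177)/(6277/(-18694) - 5985/(-11466)) = -5170/117 - 157/(6277/(-18694) - 5985/(-11466)) = -5170*1/117 - 157/(6277*(-1/18694) - 5985*(-1/11466)) = -5170/117 - 157/(-6277/18694 + 95/182) = -5170/117 - 157/12183/65429 = -5170/117 - 157*65429/12183 = -5170/117 - 10272353/12183 = -421617137/475137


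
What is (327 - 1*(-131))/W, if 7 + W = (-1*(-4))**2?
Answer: 458/9 ≈ 50.889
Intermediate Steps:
W = 9 (W = -7 + (-1*(-4))**2 = -7 + 4**2 = -7 + 16 = 9)
(327 - 1*(-131))/W = (327 - 1*(-131))/9 = (327 + 131)*(1/9) = 458*(1/9) = 458/9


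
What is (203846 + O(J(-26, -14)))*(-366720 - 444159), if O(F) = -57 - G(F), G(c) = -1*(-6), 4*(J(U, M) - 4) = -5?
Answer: -165243355257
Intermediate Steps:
J(U, M) = 11/4 (J(U, M) = 4 + (1/4)*(-5) = 4 - 5/4 = 11/4)
G(c) = 6
O(F) = -63 (O(F) = -57 - 1*6 = -57 - 6 = -63)
(203846 + O(J(-26, -14)))*(-366720 - 444159) = (203846 - 63)*(-366720 - 444159) = 203783*(-810879) = -165243355257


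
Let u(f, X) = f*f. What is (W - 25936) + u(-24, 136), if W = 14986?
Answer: -10374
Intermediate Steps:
u(f, X) = f²
(W - 25936) + u(-24, 136) = (14986 - 25936) + (-24)² = -10950 + 576 = -10374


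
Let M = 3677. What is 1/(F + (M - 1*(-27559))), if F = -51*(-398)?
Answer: 1/51534 ≈ 1.9405e-5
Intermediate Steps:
F = 20298
1/(F + (M - 1*(-27559))) = 1/(20298 + (3677 - 1*(-27559))) = 1/(20298 + (3677 + 27559)) = 1/(20298 + 31236) = 1/51534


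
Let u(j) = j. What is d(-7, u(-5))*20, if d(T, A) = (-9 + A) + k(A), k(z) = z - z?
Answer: -280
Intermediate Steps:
k(z) = 0
d(T, A) = -9 + A (d(T, A) = (-9 + A) + 0 = -9 + A)
d(-7, u(-5))*20 = (-9 - 5)*20 = -14*20 = -280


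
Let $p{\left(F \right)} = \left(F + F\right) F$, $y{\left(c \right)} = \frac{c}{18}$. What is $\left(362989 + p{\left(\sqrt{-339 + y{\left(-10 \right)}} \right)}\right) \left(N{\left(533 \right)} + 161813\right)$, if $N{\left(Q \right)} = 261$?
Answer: $\frac{528489116386}{9} \approx 5.8721 \cdot 10^{10}$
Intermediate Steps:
$y{\left(c \right)} = \frac{c}{18}$ ($y{\left(c \right)} = c \frac{1}{18} = \frac{c}{18}$)
$p{\left(F \right)} = 2 F^{2}$ ($p{\left(F \right)} = 2 F F = 2 F^{2}$)
$\left(362989 + p{\left(\sqrt{-339 + y{\left(-10 \right)}} \right)}\right) \left(N{\left(533 \right)} + 161813\right) = \left(362989 + 2 \left(\sqrt{-339 + \frac{1}{18} \left(-10\right)}\right)^{2}\right) \left(261 + 161813\right) = \left(362989 + 2 \left(\sqrt{-339 - \frac{5}{9}}\right)^{2}\right) 162074 = \left(362989 + 2 \left(\sqrt{- \frac{3056}{9}}\right)^{2}\right) 162074 = \left(362989 + 2 \left(\frac{4 i \sqrt{191}}{3}\right)^{2}\right) 162074 = \left(362989 + 2 \left(- \frac{3056}{9}\right)\right) 162074 = \left(362989 - \frac{6112}{9}\right) 162074 = \frac{3260789}{9} \cdot 162074 = \frac{528489116386}{9}$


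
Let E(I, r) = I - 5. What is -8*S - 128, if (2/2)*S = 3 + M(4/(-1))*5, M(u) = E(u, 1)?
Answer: 208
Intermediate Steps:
E(I, r) = -5 + I
M(u) = -5 + u
S = -42 (S = 3 + (-5 + 4/(-1))*5 = 3 + (-5 + 4*(-1))*5 = 3 + (-5 - 4)*5 = 3 - 9*5 = 3 - 45 = -42)
-8*S - 128 = -8*(-42) - 128 = 336 - 128 = 208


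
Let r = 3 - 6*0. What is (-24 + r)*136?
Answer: -2856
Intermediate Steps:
r = 3 (r = 3 + 0 = 3)
(-24 + r)*136 = (-24 + 3)*136 = -21*136 = -2856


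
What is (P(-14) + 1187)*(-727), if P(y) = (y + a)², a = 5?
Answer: -921836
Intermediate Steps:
P(y) = (5 + y)² (P(y) = (y + 5)² = (5 + y)²)
(P(-14) + 1187)*(-727) = ((5 - 14)² + 1187)*(-727) = ((-9)² + 1187)*(-727) = (81 + 1187)*(-727) = 1268*(-727) = -921836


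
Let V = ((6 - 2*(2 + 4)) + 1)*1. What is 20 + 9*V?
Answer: -25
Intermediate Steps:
V = -5 (V = ((6 - 2*6) + 1)*1 = ((6 - 12) + 1)*1 = (-6 + 1)*1 = -5*1 = -5)
20 + 9*V = 20 + 9*(-5) = 20 - 45 = -25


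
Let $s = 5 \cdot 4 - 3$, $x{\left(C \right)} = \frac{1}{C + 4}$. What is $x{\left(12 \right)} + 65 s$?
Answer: $\frac{17681}{16} \approx 1105.1$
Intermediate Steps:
$x{\left(C \right)} = \frac{1}{4 + C}$
$s = 17$ ($s = 20 - 3 = 17$)
$x{\left(12 \right)} + 65 s = \frac{1}{4 + 12} + 65 \cdot 17 = \frac{1}{16} + 1105 = \frac{17681}{16}$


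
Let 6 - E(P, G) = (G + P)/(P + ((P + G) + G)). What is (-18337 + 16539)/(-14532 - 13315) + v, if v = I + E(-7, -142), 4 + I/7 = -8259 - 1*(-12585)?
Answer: 1685276189/55694 ≈ 30260.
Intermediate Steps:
I = 30254 (I = -28 + 7*(-8259 - 1*(-12585)) = -28 + 7*(-8259 + 12585) = -28 + 7*4326 = -28 + 30282 = 30254)
E(P, G) = 6 - (G + P)/(2*G + 2*P) (E(P, G) = 6 - (G + P)/(P + ((P + G) + G)) = 6 - (G + P)/(P + ((G + P) + G)) = 6 - (G + P)/(P + (P + 2*G)) = 6 - (G + P)/(2*G + 2*P))
v = 60519/2 (v = 30254 + 11/2 = 60519/2 ≈ 30260.)
(-18337 + 16539)/(-14532 - 13315) + v = (-18337 + 16539)/(-14532 - 13315) + 60519/2 = -1798/(-27847) + 60519/2 = -1798*(-1/27847) + 60519/2 = 1798/27847 + 60519/2 = 1685276189/55694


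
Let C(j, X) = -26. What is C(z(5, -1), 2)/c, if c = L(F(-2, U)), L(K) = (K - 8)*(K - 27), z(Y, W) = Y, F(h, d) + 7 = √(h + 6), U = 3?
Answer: -1/16 ≈ -0.062500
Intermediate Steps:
F(h, d) = -7 + √(6 + h) (F(h, d) = -7 + √(h + 6) = -7 + √(6 + h))
L(K) = (-27 + K)*(-8 + K) (L(K) = (-8 + K)*(-27 + K) = (-27 + K)*(-8 + K))
c = 416 (c = 216 + (-7 + √(6 - 2))² - 35*(-7 + √(6 - 2)) = 216 + (-7 + √4)² - 35*(-7 + √4) = 216 + (-7 + 2)² - 35*(-7 + 2) = 216 + (-5)² - 35*(-5) = 216 + 25 + 175 = 416)
C(z(5, -1), 2)/c = -26/416 = -26*1/416 = -1/16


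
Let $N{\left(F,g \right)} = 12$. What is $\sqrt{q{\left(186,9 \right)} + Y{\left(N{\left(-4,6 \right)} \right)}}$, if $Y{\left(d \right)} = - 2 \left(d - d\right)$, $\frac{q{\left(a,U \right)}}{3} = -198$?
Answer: $3 i \sqrt{66} \approx 24.372 i$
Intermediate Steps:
$q{\left(a,U \right)} = -594$ ($q{\left(a,U \right)} = 3 \left(-198\right) = -594$)
$Y{\left(d \right)} = 0$ ($Y{\left(d \right)} = \left(-2\right) 0 = 0$)
$\sqrt{q{\left(186,9 \right)} + Y{\left(N{\left(-4,6 \right)} \right)}} = \sqrt{-594 + 0} = \sqrt{-594} = 3 i \sqrt{66}$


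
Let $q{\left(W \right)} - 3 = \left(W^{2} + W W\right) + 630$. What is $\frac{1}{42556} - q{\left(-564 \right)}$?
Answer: $- \frac{27100724699}{42556} \approx -6.3683 \cdot 10^{5}$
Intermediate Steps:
$q{\left(W \right)} = 633 + 2 W^{2}$ ($q{\left(W \right)} = 3 + \left(\left(W^{2} + W W\right) + 630\right) = 3 + \left(\left(W^{2} + W^{2}\right) + 630\right) = 3 + \left(2 W^{2} + 630\right) = 3 + \left(630 + 2 W^{2}\right) = 633 + 2 W^{2}$)
$\frac{1}{42556} - q{\left(-564 \right)} = \frac{1}{42556} - \left(633 + 2 \left(-564\right)^{2}\right) = \frac{1}{42556} - \left(633 + 2 \cdot 318096\right) = \frac{1}{42556} - \left(633 + 636192\right) = \frac{1}{42556} - 636825 = - \frac{27100724699}{42556}$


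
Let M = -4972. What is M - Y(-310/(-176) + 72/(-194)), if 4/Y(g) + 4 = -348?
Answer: -437535/88 ≈ -4972.0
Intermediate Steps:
Y(g) = -1/88 (Y(g) = 4/(-4 - 348) = 4/(-352) = 4*(-1/352) = -1/88)
M - Y(-310/(-176) + 72/(-194)) = -4972 - 1*(-1/88) = -4972 + 1/88 = -437535/88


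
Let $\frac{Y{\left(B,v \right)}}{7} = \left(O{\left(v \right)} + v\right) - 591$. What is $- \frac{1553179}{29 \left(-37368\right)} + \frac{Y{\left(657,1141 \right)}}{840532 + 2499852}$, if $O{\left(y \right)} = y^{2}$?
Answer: $\frac{1883508790895}{452485076256} \approx 4.1626$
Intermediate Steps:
$Y{\left(B,v \right)} = -4137 + 7 v + 7 v^{2}$ ($Y{\left(B,v \right)} = 7 \left(\left(v^{2} + v\right) - 591\right) = 7 \left(\left(v + v^{2}\right) - 591\right) = 7 \left(-591 + v + v^{2}\right) = -4137 + 7 v + 7 v^{2}$)
$- \frac{1553179}{29 \left(-37368\right)} + \frac{Y{\left(657,1141 \right)}}{840532 + 2499852} = - \frac{1553179}{29 \left(-37368\right)} + \frac{-4137 + 7 \cdot 1141 + 7 \cdot 1141^{2}}{840532 + 2499852} = - \frac{1553179}{-1083672} + \frac{-4137 + 7987 + 7 \cdot 1301881}{3340384} = \left(-1553179\right) \left(- \frac{1}{1083672}\right) + \left(-4137 + 7987 + 9113167\right) \frac{1}{3340384} = \frac{1553179}{1083672} + 9117017 \cdot \frac{1}{3340384} = \frac{1553179}{1083672} + \frac{9117017}{3340384} = \frac{1883508790895}{452485076256}$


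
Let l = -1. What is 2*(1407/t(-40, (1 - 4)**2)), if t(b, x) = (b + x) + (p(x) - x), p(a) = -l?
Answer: -938/13 ≈ -72.154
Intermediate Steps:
p(a) = 1 (p(a) = -1*(-1) = 1)
t(b, x) = 1 + b (t(b, x) = (b + x) + (1 - x) = 1 + b)
2*(1407/t(-40, (1 - 4)**2)) = 2*(1407/(1 - 40)) = 2*(1407/(-39)) = 2*(1407*(-1/39)) = 2*(-469/13) = -938/13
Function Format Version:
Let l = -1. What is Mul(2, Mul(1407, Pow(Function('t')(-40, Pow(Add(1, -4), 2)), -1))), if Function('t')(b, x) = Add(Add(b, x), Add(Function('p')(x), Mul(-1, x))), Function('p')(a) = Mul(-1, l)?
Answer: Rational(-938, 13) ≈ -72.154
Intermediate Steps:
Function('p')(a) = 1 (Function('p')(a) = Mul(-1, -1) = 1)
Function('t')(b, x) = Add(1, b) (Function('t')(b, x) = Add(Add(b, x), Add(1, Mul(-1, x))) = Add(1, b))
Mul(2, Mul(1407, Pow(Function('t')(-40, Pow(Add(1, -4), 2)), -1))) = Mul(2, Mul(1407, Pow(Add(1, -40), -1))) = Mul(2, Mul(1407, Pow(-39, -1))) = Mul(2, Mul(1407, Rational(-1, 39))) = Mul(2, Rational(-469, 13)) = Rational(-938, 13)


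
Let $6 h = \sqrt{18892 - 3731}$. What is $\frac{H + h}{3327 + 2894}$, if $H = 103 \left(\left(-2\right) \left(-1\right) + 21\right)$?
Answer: $\frac{2369}{6221} + \frac{\sqrt{15161}}{37326} \approx 0.38411$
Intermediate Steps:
$h = \frac{\sqrt{15161}}{6}$ ($h = \frac{\sqrt{18892 - 3731}}{6} = \frac{\sqrt{15161}}{6} \approx 20.522$)
$H = 2369$ ($H = 103 \left(2 + 21\right) = 103 \cdot 23 = 2369$)
$\frac{H + h}{3327 + 2894} = \frac{2369 + \frac{\sqrt{15161}}{6}}{3327 + 2894} = \frac{2369 + \frac{\sqrt{15161}}{6}}{6221} = \left(2369 + \frac{\sqrt{15161}}{6}\right) \frac{1}{6221} = \frac{2369}{6221} + \frac{\sqrt{15161}}{37326}$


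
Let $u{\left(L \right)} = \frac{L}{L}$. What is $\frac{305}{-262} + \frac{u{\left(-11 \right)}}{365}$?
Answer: $- \frac{111063}{95630} \approx -1.1614$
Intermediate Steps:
$u{\left(L \right)} = 1$
$\frac{305}{-262} + \frac{u{\left(-11 \right)}}{365} = \frac{305}{-262} + 1 \cdot \frac{1}{365} = 305 \left(- \frac{1}{262}\right) + 1 \cdot \frac{1}{365} = - \frac{305}{262} + \frac{1}{365} = - \frac{111063}{95630}$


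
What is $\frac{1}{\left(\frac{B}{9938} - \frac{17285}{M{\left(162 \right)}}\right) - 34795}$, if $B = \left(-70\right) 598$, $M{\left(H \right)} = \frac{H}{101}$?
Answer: $- \frac{804978}{36687405835} \approx -2.1942 \cdot 10^{-5}$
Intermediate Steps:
$M{\left(H \right)} = \frac{H}{101}$ ($M{\left(H \right)} = H \frac{1}{101} = \frac{H}{101}$)
$B = -41860$
$\frac{1}{\left(\frac{B}{9938} - \frac{17285}{M{\left(162 \right)}}\right) - 34795} = \frac{1}{\left(- \frac{41860}{9938} - \frac{17285}{\frac{1}{101} \cdot 162}\right) - 34795} = \frac{1}{\left(\left(-41860\right) \frac{1}{9938} - \frac{17285}{\frac{162}{101}}\right) - 34795} = \frac{1}{\left(- \frac{20930}{4969} - \frac{1745785}{162}\right) - 34795} = \frac{1}{- \frac{8678196325}{804978} - 34795} = \frac{1}{- \frac{36687405835}{804978}} = - \frac{804978}{36687405835}$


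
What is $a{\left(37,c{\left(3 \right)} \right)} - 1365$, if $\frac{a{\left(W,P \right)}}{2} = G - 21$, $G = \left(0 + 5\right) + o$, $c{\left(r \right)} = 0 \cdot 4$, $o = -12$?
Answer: $-1421$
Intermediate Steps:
$c{\left(r \right)} = 0$
$G = -7$ ($G = \left(0 + 5\right) - 12 = 5 - 12 = -7$)
$a{\left(W,P \right)} = -56$ ($a{\left(W,P \right)} = 2 \left(-7 - 21\right) = 2 \left(-28\right) = -56$)
$a{\left(37,c{\left(3 \right)} \right)} - 1365 = -56 - 1365 = -1421$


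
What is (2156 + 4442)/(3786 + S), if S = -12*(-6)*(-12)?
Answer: 3299/1461 ≈ 2.2580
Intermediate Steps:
S = -864 (S = 72*(-12) = -864)
(2156 + 4442)/(3786 + S) = (2156 + 4442)/(3786 - 864) = 6598/2922 = 6598*(1/2922) = 3299/1461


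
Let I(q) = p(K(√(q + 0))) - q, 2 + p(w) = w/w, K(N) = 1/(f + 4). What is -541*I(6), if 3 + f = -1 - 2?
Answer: 3787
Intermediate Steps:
f = -6 (f = -3 + (-1 - 2) = -3 - 3 = -6)
K(N) = -½ (K(N) = 1/(-6 + 4) = 1/(-2) = -½)
p(w) = -1 (p(w) = -2 + w/w = -2 + 1 = -1)
I(q) = -1 - q
-541*I(6) = -541*(-1 - 1*6) = -541*(-1 - 6) = -541*(-7) = 3787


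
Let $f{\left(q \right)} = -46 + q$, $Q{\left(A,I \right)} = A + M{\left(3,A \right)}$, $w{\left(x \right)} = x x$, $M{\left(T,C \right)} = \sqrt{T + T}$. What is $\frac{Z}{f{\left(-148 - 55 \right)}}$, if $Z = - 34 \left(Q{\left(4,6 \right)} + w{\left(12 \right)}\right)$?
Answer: $\frac{5032}{249} + \frac{34 \sqrt{6}}{249} \approx 20.543$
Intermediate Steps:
$M{\left(T,C \right)} = \sqrt{2} \sqrt{T}$ ($M{\left(T,C \right)} = \sqrt{2 T} = \sqrt{2} \sqrt{T}$)
$w{\left(x \right)} = x^{2}$
$Q{\left(A,I \right)} = A + \sqrt{6}$ ($Q{\left(A,I \right)} = A + \sqrt{2} \sqrt{3} = A + \sqrt{6}$)
$Z = -5032 - 34 \sqrt{6}$ ($Z = - 34 \left(\left(4 + \sqrt{6}\right) + 12^{2}\right) = - 34 \left(\left(4 + \sqrt{6}\right) + 144\right) = - 34 \left(148 + \sqrt{6}\right) = -5032 - 34 \sqrt{6} \approx -5115.3$)
$\frac{Z}{f{\left(-148 - 55 \right)}} = \frac{-5032 - 34 \sqrt{6}}{-46 - 203} = \frac{-5032 - 34 \sqrt{6}}{-249} = \left(-5032 - 34 \sqrt{6}\right) \left(- \frac{1}{249}\right) = \frac{5032}{249} + \frac{34 \sqrt{6}}{249}$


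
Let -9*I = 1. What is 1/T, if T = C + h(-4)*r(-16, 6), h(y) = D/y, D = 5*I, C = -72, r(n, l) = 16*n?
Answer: -9/968 ≈ -0.0092975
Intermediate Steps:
I = -⅑ (I = -⅑*1 = -⅑ ≈ -0.11111)
D = -5/9 (D = 5*(-⅑) = -5/9 ≈ -0.55556)
h(y) = -5/(9*y)
T = -968/9 (T = -72 + (-5/9/(-4))*(16*(-16)) = -72 - 5/9*(-¼)*(-256) = -72 + (5/36)*(-256) = -72 - 320/9 = -968/9 ≈ -107.56)
1/T = 1/(-968/9) = -9/968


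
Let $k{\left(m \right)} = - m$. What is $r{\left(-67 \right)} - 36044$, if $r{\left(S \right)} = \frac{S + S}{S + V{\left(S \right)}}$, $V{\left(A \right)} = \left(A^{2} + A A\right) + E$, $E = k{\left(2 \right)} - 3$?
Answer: $- \frac{160503999}{4453} \approx -36044.0$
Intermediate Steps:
$E = -5$ ($E = \left(-1\right) 2 - 3 = -2 - 3 = -5$)
$V{\left(A \right)} = -5 + 2 A^{2}$ ($V{\left(A \right)} = \left(A^{2} + A A\right) - 5 = \left(A^{2} + A^{2}\right) - 5 = 2 A^{2} - 5 = -5 + 2 A^{2}$)
$r{\left(S \right)} = \frac{2 S}{-5 + S + 2 S^{2}}$ ($r{\left(S \right)} = \frac{S + S}{S + \left(-5 + 2 S^{2}\right)} = \frac{2 S}{-5 + S + 2 S^{2}}$)
$r{\left(-67 \right)} - 36044 = 2 \left(-67\right) \frac{1}{-5 - 67 + 2 \left(-67\right)^{2}} - 36044 = 2 \left(-67\right) \frac{1}{-5 - 67 + 2 \cdot 4489} - 36044 = 2 \left(-67\right) \frac{1}{-5 - 67 + 8978} - 36044 = 2 \left(-67\right) \frac{1}{8906} - 36044 = - \frac{67}{4453} - 36044 = - \frac{160503999}{4453}$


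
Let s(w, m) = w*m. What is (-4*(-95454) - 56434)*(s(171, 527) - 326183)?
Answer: -76811627212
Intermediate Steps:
s(w, m) = m*w
(-4*(-95454) - 56434)*(s(171, 527) - 326183) = (-4*(-95454) - 56434)*(527*171 - 326183) = (381816 - 56434)*(90117 - 326183) = 325382*(-236066) = -76811627212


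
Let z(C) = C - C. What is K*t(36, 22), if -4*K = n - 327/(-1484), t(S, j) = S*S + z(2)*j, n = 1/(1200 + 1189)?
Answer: -63397647/886319 ≈ -71.529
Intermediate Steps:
z(C) = 0
n = 1/2389 ≈ 0.00041859
t(S, j) = S**2 (t(S, j) = S*S + 0*j = S**2 + 0 = S**2)
K = -782687/14181104 (K = -(1/2389 - 327/(-1484))/4 = -(1/2389 - 327*(-1)/1484)/4 = -(1/2389 - 1*(-327/1484))/4 = -(1/2389 + 327/1484)/4 = -1/4*782687/3545276 = -782687/14181104 ≈ -0.055192)
K*t(36, 22) = -782687/14181104*36**2 = -782687/14181104*1296 = -63397647/886319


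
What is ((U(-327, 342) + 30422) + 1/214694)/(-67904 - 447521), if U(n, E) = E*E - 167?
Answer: -31607035987/110658654950 ≈ -0.28563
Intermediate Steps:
U(n, E) = -167 + E² (U(n, E) = E² - 167 = -167 + E²)
((U(-327, 342) + 30422) + 1/214694)/(-67904 - 447521) = (((-167 + 342²) + 30422) + 1/214694)/(-67904 - 447521) = (((-167 + 116964) + 30422) + 1/214694)/(-515425) = ((116797 + 30422) + 1/214694)*(-1/515425) = (147219 + 1/214694)*(-1/515425) = (31607035987/214694)*(-1/515425) = -31607035987/110658654950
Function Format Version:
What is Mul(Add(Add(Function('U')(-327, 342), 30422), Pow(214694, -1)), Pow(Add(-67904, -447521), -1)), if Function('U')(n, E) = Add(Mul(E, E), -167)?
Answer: Rational(-31607035987, 110658654950) ≈ -0.28563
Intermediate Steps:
Function('U')(n, E) = Add(-167, Pow(E, 2)) (Function('U')(n, E) = Add(Pow(E, 2), -167) = Add(-167, Pow(E, 2)))
Mul(Add(Add(Function('U')(-327, 342), 30422), Pow(214694, -1)), Pow(Add(-67904, -447521), -1)) = Mul(Add(Add(Add(-167, Pow(342, 2)), 30422), Pow(214694, -1)), Pow(Add(-67904, -447521), -1)) = Mul(Add(Add(Add(-167, 116964), 30422), Rational(1, 214694)), Pow(-515425, -1)) = Mul(Add(Add(116797, 30422), Rational(1, 214694)), Rational(-1, 515425)) = Mul(Add(147219, Rational(1, 214694)), Rational(-1, 515425)) = Mul(Rational(31607035987, 214694), Rational(-1, 515425)) = Rational(-31607035987, 110658654950)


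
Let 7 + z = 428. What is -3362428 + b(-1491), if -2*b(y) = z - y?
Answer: -3363384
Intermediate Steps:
z = 421 (z = -7 + 428 = 421)
b(y) = -421/2 + y/2 (b(y) = -(421 - y)/2 = -421/2 + y/2)
-3362428 + b(-1491) = -3362428 + (-421/2 + (½)*(-1491)) = -3362428 + (-421/2 - 1491/2) = -3362428 - 956 = -3363384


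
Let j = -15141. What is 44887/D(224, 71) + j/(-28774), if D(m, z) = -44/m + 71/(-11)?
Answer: -795550346731/117887078 ≈ -6748.4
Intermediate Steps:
D(m, z) = -71/11 - 44/m (D(m, z) = -44/m + 71*(-1/11) = -44/m - 71/11 = -71/11 - 44/m)
44887/D(224, 71) + j/(-28774) = 44887/(-71/11 - 44/224) - 15141/(-28774) = 44887/(-71/11 - 44*1/224) - 15141*(-1/28774) = 44887/(-71/11 - 11/56) + 15141/28774 = 44887/(-4097/616) + 15141/28774 = 44887*(-616/4097) + 15141/28774 = -27650392/4097 + 15141/28774 = -795550346731/117887078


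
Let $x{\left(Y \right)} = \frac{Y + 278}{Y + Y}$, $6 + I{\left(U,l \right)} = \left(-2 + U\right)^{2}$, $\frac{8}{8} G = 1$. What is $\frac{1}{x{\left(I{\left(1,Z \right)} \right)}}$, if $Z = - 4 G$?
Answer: $- \frac{10}{273} \approx -0.03663$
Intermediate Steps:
$G = 1$
$Z = -4$ ($Z = \left(-4\right) 1 = -4$)
$I{\left(U,l \right)} = -6 + \left(-2 + U\right)^{2}$
$x{\left(Y \right)} = \frac{278 + Y}{2 Y}$
$\frac{1}{x{\left(I{\left(1,Z \right)} \right)}} = \frac{1}{\frac{1}{2} \frac{1}{-6 + \left(-2 + 1\right)^{2}} \left(278 - \left(6 - \left(-2 + 1\right)^{2}\right)\right)} = \frac{1}{\frac{1}{2} \frac{1}{-6 + \left(-1\right)^{2}} \left(278 - \left(6 - \left(-1\right)^{2}\right)\right)} = \frac{1}{\frac{1}{2} \frac{1}{-6 + 1} \left(278 + \left(-6 + 1\right)\right)} = \frac{1}{\frac{1}{2} \frac{1}{-5} \left(278 - 5\right)} = \frac{1}{\frac{1}{2} \left(- \frac{1}{5}\right) 273} = \frac{1}{- \frac{273}{10}} = - \frac{10}{273}$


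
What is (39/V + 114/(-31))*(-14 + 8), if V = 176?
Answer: 56565/2728 ≈ 20.735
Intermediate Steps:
(39/V + 114/(-31))*(-14 + 8) = (39/176 + 114/(-31))*(-14 + 8) = (39*(1/176) + 114*(-1/31))*(-6) = (39/176 - 114/31)*(-6) = -18855/5456*(-6) = 56565/2728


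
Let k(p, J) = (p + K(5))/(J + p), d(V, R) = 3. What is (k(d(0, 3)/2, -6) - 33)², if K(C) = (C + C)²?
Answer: 250000/81 ≈ 3086.4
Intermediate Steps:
K(C) = 4*C² (K(C) = (2*C)² = 4*C²)
k(p, J) = (100 + p)/(J + p) (k(p, J) = (p + 4*5²)/(J + p) = (p + 4*25)/(J + p) = (p + 100)/(J + p) = (100 + p)/(J + p))
(k(d(0, 3)/2, -6) - 33)² = ((100 + 3/2)/(-6 + 3/2) - 33)² = ((203/2)/(-9/2) - 33)² = (-2/9*203/2 - 33)² = (-203/9 - 33)² = (-500/9)² = 250000/81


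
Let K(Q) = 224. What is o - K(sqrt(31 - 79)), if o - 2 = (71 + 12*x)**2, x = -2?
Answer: 1987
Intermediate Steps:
o = 2211 (o = 2 + (71 + 12*(-2))**2 = 2 + (71 - 24)**2 = 2 + 47**2 = 2 + 2209 = 2211)
o - K(sqrt(31 - 79)) = 2211 - 1*224 = 2211 - 224 = 1987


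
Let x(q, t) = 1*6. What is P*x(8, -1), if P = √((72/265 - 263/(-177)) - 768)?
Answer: 2*I*√1685793889905/15635 ≈ 166.09*I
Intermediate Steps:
x(q, t) = 6
P = I*√1685793889905/46905 (P = √((72*(1/265) - 263*(-1/177)) - 768) = √((72/265 + 263/177) - 768) = √(82439/46905 - 768) = √(-35940601/46905) = I*√1685793889905/46905 ≈ 27.681*I)
P*x(8, -1) = (I*√1685793889905/46905)*6 = 2*I*√1685793889905/15635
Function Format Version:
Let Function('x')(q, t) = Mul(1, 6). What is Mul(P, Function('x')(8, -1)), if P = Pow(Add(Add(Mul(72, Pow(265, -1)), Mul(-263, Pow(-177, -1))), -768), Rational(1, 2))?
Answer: Mul(Rational(2, 15635), I, Pow(1685793889905, Rational(1, 2))) ≈ Mul(166.09, I)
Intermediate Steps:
Function('x')(q, t) = 6
P = Mul(Rational(1, 46905), I, Pow(1685793889905, Rational(1, 2))) (P = Pow(Add(Add(Mul(72, Rational(1, 265)), Mul(-263, Rational(-1, 177))), -768), Rational(1, 2)) = Pow(Add(Add(Rational(72, 265), Rational(263, 177)), -768), Rational(1, 2)) = Pow(Add(Rational(82439, 46905), -768), Rational(1, 2)) = Pow(Rational(-35940601, 46905), Rational(1, 2)) = Mul(Rational(1, 46905), I, Pow(1685793889905, Rational(1, 2))) ≈ Mul(27.681, I))
Mul(P, Function('x')(8, -1)) = Mul(Mul(Rational(1, 46905), I, Pow(1685793889905, Rational(1, 2))), 6) = Mul(Rational(2, 15635), I, Pow(1685793889905, Rational(1, 2)))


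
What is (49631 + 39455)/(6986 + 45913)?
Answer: 89086/52899 ≈ 1.6841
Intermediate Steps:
(49631 + 39455)/(6986 + 45913) = 89086/52899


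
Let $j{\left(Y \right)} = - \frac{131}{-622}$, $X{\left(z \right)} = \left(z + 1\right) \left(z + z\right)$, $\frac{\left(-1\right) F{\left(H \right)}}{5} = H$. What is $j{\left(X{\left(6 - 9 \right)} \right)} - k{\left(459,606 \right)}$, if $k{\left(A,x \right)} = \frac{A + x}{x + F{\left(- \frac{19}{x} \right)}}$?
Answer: $- \frac{353312219}{228479882} \approx -1.5464$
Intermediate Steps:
$F{\left(H \right)} = - 5 H$
$X{\left(z \right)} = 2 z \left(1 + z\right)$ ($X{\left(z \right)} = \left(1 + z\right) 2 z = 2 z \left(1 + z\right)$)
$j{\left(Y \right)} = \frac{131}{622}$ ($j{\left(Y \right)} = \left(-131\right) \left(- \frac{1}{622}\right) = \frac{131}{622}$)
$k{\left(A,x \right)} = \frac{A + x}{x + \frac{95}{x}}$ ($k{\left(A,x \right)} = \frac{A + x}{x - 5 \left(- \frac{19}{x}\right)} = \frac{A + x}{x + \frac{95}{x}}$)
$j{\left(X{\left(6 - 9 \right)} \right)} - k{\left(459,606 \right)} = \frac{131}{622} - \frac{606 \left(459 + 606\right)}{95 + 606^{2}} = \frac{131}{622} - 606 \frac{1}{95 + 367236} \cdot 1065 = \frac{131}{622} - 606 \cdot \frac{1}{367331} \cdot 1065 = \frac{131}{622} - \frac{645390}{367331} = - \frac{353312219}{228479882}$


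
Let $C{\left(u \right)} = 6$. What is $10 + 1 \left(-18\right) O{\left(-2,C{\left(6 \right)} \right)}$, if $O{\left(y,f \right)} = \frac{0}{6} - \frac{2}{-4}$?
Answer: $1$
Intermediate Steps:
$O{\left(y,f \right)} = \frac{1}{2}$ ($O{\left(y,f \right)} = 0 \cdot \frac{1}{6} - - \frac{1}{2} = 0 + \frac{1}{2} = \frac{1}{2}$)
$10 + 1 \left(-18\right) O{\left(-2,C{\left(6 \right)} \right)} = 10 + 1 \left(-18\right) \frac{1}{2} = 10 - 9 = 1$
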